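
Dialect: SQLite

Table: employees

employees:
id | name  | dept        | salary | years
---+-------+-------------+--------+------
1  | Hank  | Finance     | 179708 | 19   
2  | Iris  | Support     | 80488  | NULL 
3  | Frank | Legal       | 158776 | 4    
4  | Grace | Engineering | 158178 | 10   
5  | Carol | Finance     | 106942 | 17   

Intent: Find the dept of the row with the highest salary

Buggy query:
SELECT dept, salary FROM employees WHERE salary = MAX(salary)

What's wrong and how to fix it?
Bug: WHERE is evaluated per row; an aggregate over the whole table isn't defined there

Fix: Wrap MAX in a scalar subquery so WHERE compares against a single value

Corrected query:
SELECT dept, salary FROM employees WHERE salary = (SELECT MAX(salary) FROM employees)

Result:
dept    | salary
--------+-------
Finance | 179708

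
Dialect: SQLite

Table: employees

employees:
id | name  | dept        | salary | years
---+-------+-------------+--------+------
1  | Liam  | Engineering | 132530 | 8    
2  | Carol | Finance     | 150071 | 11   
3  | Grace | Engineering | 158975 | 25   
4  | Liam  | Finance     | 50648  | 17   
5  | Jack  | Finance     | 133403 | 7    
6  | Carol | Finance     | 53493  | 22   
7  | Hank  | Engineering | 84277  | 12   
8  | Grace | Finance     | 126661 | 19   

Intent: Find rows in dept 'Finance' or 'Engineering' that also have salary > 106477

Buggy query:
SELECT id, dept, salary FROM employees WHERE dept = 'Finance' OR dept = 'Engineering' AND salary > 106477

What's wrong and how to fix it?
Bug: AND binds tighter than OR, so this parses as dept = 'Finance' OR (dept = 'Engineering' AND salary > 106477)

Fix: Group the OR with parentheses (or use IN), then AND the threshold

Corrected query:
SELECT id, dept, salary FROM employees WHERE (dept = 'Finance' OR dept = 'Engineering') AND salary > 106477

Result:
id | dept        | salary
---+-------------+-------
1  | Engineering | 132530
2  | Finance     | 150071
3  | Engineering | 158975
5  | Finance     | 133403
8  | Finance     | 126661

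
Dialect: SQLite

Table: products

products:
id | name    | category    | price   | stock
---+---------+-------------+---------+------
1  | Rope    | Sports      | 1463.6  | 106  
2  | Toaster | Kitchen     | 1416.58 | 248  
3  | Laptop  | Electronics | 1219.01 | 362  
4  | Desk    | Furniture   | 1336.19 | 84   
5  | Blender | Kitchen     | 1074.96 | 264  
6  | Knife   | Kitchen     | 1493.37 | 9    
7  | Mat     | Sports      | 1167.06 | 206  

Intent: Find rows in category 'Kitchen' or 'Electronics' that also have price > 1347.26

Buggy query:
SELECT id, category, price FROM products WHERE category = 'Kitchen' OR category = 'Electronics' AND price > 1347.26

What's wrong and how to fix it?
Bug: AND binds tighter than OR, so this parses as category = 'Kitchen' OR (category = 'Electronics' AND price > 1347.26)

Fix: Group the OR with parentheses (or use IN), then AND the threshold

Corrected query:
SELECT id, category, price FROM products WHERE (category = 'Kitchen' OR category = 'Electronics') AND price > 1347.26

Result:
id | category | price  
---+----------+--------
2  | Kitchen  | 1416.58
6  | Kitchen  | 1493.37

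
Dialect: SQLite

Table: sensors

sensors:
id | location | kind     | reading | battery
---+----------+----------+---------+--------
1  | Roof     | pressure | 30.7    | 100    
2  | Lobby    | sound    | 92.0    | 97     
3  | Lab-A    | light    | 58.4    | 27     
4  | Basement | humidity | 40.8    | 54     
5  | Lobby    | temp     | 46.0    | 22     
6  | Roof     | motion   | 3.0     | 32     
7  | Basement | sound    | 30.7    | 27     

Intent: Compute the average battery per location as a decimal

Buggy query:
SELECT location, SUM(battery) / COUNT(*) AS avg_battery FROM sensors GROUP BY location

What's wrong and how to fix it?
Bug: SUM(battery) and COUNT(*) are both integers; the division truncates the fractional part

Fix: Multiply by 1.0 (or CAST to REAL) to force floating-point division

Corrected query:
SELECT location, SUM(battery) * 1.0 / COUNT(*) AS avg_battery FROM sensors GROUP BY location

Result:
location | avg_battery
---------+------------
Basement | 40.5       
Lab-A    | 27         
Lobby    | 59.5       
Roof     | 66         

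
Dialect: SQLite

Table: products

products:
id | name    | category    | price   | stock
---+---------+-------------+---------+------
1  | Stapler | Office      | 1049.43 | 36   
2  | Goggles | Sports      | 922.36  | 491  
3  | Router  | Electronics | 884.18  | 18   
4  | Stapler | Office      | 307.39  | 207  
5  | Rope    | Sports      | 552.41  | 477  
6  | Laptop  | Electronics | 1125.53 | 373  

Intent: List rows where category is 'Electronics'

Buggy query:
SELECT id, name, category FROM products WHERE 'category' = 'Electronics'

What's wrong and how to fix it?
Bug: 'category' in single quotes is a string literal, not the column; the comparison is literal-vs-literal and never true

Fix: Reference the column as category without single quotes

Corrected query:
SELECT id, name, category FROM products WHERE category = 'Electronics'

Result:
id | name   | category   
---+--------+------------
3  | Router | Electronics
6  | Laptop | Electronics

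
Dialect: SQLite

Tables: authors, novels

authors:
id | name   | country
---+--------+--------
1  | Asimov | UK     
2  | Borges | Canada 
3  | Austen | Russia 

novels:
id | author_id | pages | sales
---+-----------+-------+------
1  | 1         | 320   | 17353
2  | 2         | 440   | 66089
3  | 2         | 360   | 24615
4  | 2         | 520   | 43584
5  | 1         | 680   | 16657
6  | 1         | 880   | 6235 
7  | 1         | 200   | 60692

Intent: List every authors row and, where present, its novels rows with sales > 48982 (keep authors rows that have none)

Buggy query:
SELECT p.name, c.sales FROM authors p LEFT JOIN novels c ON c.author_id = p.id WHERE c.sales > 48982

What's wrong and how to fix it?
Bug: A WHERE condition on the right-hand table after LEFT JOIN drops unmatched parents

Fix: Put 'c.sales > 48982' in the JOIN's ON clause instead of WHERE

Corrected query:
SELECT p.name, c.sales FROM authors p LEFT JOIN novels c ON c.author_id = p.id AND c.sales > 48982

Result:
name   | sales
-------+------
Asimov | 60692
Borges | 66089
Austen | NULL 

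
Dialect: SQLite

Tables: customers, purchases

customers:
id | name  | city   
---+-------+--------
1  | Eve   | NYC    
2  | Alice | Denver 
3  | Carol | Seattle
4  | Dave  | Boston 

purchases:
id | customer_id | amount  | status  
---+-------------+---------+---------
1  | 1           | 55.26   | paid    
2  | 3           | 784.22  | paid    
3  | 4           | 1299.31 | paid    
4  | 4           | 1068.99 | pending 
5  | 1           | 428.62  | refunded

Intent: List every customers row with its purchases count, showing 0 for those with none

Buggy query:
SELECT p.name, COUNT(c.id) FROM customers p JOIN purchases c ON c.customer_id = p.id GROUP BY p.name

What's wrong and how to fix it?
Bug: INNER JOIN drops customers rows that have no matching purchases rows

Fix: Use LEFT JOIN so parents without children still appear (COUNT(c.id) gives 0)

Corrected query:
SELECT p.name, COUNT(c.id) FROM customers p LEFT JOIN purchases c ON c.customer_id = p.id GROUP BY p.name

Result:
name  | COUNT(c.id)
------+------------
Alice | 0          
Carol | 1          
Dave  | 2          
Eve   | 2          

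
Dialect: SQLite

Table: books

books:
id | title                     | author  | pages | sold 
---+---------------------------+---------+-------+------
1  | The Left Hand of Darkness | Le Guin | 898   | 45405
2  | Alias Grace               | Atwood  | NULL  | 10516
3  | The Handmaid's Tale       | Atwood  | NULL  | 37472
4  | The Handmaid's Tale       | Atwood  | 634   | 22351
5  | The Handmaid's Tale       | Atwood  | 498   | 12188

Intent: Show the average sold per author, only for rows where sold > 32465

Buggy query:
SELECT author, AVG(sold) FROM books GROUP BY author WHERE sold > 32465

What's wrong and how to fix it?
Bug: Row-level WHERE must come before GROUP BY in the clause order

Fix: Place WHERE between FROM and GROUP BY

Corrected query:
SELECT author, AVG(sold) FROM books WHERE sold > 32465 GROUP BY author

Result:
author  | AVG(sold)
--------+----------
Atwood  | 37472    
Le Guin | 45405    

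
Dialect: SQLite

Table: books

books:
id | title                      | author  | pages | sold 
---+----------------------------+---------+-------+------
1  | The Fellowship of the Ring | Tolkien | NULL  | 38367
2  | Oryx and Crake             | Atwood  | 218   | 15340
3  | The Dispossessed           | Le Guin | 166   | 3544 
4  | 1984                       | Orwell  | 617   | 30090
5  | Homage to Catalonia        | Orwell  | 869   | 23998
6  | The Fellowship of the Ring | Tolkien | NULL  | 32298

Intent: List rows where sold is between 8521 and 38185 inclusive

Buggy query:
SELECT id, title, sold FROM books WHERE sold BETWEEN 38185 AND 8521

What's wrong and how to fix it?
Bug: BETWEEN expects the lower bound first; with 38185 AND 8521 the range is empty

Fix: Swap the bounds so the smaller value comes first

Corrected query:
SELECT id, title, sold FROM books WHERE sold BETWEEN 8521 AND 38185

Result:
id | title                      | sold 
---+----------------------------+------
2  | Oryx and Crake             | 15340
4  | 1984                       | 30090
5  | Homage to Catalonia        | 23998
6  | The Fellowship of the Ring | 32298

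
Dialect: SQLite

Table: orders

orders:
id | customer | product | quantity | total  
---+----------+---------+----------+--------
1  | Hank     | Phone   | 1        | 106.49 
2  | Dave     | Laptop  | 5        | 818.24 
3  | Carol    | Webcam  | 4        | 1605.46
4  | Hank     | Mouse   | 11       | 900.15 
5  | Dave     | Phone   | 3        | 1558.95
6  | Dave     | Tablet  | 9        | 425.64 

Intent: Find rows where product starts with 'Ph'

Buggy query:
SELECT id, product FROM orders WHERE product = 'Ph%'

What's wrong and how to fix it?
Bug: '=' compares the literal string including the % character; pattern matching needs LIKE

Fix: Use LIKE for wildcard pattern matching

Corrected query:
SELECT id, product FROM orders WHERE product LIKE 'Ph%'

Result:
id | product
---+--------
1  | Phone  
5  | Phone  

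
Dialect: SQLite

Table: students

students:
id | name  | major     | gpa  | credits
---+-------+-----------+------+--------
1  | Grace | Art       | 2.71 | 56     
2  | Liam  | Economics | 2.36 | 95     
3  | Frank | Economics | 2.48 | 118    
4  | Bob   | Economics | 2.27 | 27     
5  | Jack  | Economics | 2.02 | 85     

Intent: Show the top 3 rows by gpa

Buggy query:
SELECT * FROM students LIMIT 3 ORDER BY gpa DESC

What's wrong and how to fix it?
Bug: ORDER BY cannot follow LIMIT; LIMIT is the final clause

Fix: Sort with ORDER BY, then apply LIMIT

Corrected query:
SELECT * FROM students ORDER BY gpa DESC LIMIT 3

Result:
id | name  | major     | gpa  | credits
---+-------+-----------+------+--------
1  | Grace | Art       | 2.71 | 56     
3  | Frank | Economics | 2.48 | 118    
2  | Liam  | Economics | 2.36 | 95     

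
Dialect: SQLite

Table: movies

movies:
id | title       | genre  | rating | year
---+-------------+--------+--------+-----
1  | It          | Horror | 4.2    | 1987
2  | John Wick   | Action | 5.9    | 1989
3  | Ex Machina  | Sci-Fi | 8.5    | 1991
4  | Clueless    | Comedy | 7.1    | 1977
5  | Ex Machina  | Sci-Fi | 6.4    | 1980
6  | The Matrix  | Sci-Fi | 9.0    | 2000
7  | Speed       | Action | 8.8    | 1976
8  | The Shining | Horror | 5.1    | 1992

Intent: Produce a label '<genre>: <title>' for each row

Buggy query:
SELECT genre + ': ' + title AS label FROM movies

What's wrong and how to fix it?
Bug: SQLite uses || for string concatenation; + coerces text to numbers (yielding 0)

Fix: Use the || operator for string concatenation

Corrected query:
SELECT genre || ': ' || title AS label FROM movies

Result:
label              
-------------------
Horror: It         
Action: John Wick  
Sci-Fi: Ex Machina 
Comedy: Clueless   
Sci-Fi: Ex Machina 
Sci-Fi: The Matrix 
Action: Speed      
Horror: The Shining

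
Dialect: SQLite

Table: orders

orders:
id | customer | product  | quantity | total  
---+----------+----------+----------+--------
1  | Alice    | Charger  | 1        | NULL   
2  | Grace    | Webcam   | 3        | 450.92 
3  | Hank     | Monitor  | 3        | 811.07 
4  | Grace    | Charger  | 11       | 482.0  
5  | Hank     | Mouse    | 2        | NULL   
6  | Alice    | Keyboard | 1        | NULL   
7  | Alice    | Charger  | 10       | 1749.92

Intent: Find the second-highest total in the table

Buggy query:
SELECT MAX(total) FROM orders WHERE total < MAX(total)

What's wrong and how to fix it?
Bug: MAX(total) on the right of the comparison is an aggregate-in-WHERE error

Fix: Put the inner MAX in a scalar subquery

Corrected query:
SELECT MAX(total) FROM orders WHERE total < (SELECT MAX(total) FROM orders)

Result:
MAX(total)
----------
811.07    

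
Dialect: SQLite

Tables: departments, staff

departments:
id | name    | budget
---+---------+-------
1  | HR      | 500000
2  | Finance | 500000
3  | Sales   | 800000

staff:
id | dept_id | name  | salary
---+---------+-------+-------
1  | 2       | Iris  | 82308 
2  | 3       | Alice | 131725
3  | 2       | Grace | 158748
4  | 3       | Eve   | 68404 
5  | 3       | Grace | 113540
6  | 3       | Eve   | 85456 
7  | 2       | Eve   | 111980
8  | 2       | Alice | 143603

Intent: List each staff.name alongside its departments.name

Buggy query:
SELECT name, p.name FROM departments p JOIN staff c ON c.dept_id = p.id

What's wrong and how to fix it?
Bug: Both tables have a 'name' column; the unqualified reference is ambiguous

Fix: Qualify the column with its table alias (c.name)

Corrected query:
SELECT c.name, p.name FROM departments p JOIN staff c ON c.dept_id = p.id

Result:
name  | name   
------+--------
Iris  | Finance
Alice | Sales  
Grace | Finance
Eve   | Sales  
Grace | Sales  
Eve   | Sales  
Eve   | Finance
Alice | Finance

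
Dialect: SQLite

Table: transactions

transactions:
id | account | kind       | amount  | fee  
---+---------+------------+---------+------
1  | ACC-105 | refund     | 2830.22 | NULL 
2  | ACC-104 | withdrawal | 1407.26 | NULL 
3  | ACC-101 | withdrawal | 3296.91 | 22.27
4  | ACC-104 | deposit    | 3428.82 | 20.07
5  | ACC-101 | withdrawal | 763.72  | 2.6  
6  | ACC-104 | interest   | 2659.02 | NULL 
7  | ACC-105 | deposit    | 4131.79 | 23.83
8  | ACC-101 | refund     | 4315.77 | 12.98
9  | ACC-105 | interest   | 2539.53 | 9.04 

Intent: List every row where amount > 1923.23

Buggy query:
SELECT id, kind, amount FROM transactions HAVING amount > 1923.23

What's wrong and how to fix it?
Bug: HAVING filters the output of aggregation, but this query has no GROUP BY and no aggregate functions, so SQLite rejects it (HAVING clause on a non-aggregate query); the condition here is per row

Fix: Replace HAVING with WHERE since the condition applies to individual rows

Corrected query:
SELECT id, kind, amount FROM transactions WHERE amount > 1923.23

Result:
id | kind       | amount 
---+------------+--------
1  | refund     | 2830.22
3  | withdrawal | 3296.91
4  | deposit    | 3428.82
6  | interest   | 2659.02
7  | deposit    | 4131.79
8  | refund     | 4315.77
9  | interest   | 2539.53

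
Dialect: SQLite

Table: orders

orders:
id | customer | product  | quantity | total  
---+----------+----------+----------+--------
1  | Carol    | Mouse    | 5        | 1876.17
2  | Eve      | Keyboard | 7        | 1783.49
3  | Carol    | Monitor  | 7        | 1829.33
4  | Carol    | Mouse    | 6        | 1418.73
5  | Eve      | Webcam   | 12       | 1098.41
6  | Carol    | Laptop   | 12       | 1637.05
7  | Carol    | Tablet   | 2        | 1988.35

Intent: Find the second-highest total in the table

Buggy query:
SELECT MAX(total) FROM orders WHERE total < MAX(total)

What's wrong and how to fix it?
Bug: MAX(total) on the right of the comparison is an aggregate-in-WHERE error

Fix: Put the inner MAX in a scalar subquery

Corrected query:
SELECT MAX(total) FROM orders WHERE total < (SELECT MAX(total) FROM orders)

Result:
MAX(total)
----------
1876.17   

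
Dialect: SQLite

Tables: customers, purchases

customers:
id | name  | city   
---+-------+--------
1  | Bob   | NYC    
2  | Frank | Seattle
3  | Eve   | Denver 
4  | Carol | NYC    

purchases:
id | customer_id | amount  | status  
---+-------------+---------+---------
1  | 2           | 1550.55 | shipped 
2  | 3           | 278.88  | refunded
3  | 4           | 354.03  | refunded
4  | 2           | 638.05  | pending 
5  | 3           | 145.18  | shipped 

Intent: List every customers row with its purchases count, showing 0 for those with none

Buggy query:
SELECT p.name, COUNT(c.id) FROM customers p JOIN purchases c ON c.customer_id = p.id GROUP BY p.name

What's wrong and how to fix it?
Bug: INNER JOIN drops customers rows that have no matching purchases rows

Fix: Switch to LEFT JOIN to retain unmatched parent rows

Corrected query:
SELECT p.name, COUNT(c.id) FROM customers p LEFT JOIN purchases c ON c.customer_id = p.id GROUP BY p.name

Result:
name  | COUNT(c.id)
------+------------
Bob   | 0          
Carol | 1          
Eve   | 2          
Frank | 2          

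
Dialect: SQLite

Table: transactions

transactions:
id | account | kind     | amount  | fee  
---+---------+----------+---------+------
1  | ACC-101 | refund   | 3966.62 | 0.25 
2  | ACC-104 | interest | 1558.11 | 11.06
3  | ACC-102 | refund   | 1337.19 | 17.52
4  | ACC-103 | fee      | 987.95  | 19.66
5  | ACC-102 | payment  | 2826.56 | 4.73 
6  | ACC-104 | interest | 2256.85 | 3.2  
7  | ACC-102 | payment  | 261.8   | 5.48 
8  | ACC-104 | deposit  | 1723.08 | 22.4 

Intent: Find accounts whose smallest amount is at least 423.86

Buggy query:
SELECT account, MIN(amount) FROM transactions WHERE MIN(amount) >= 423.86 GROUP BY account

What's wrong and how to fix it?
Bug: MIN() in WHERE is a misuse of aggregate

Fix: Use HAVING for the per-group MIN condition

Corrected query:
SELECT account, MIN(amount) FROM transactions GROUP BY account HAVING MIN(amount) >= 423.86

Result:
account | MIN(amount)
--------+------------
ACC-101 | 3966.62    
ACC-103 | 987.95     
ACC-104 | 1558.11    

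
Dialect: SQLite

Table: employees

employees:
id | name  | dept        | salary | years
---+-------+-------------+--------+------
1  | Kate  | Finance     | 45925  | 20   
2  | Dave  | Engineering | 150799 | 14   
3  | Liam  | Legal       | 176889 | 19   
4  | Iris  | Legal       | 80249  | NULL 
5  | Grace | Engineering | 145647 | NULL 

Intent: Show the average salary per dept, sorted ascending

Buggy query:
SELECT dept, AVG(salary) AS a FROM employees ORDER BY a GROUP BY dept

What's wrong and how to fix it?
Bug: GROUP BY must precede ORDER BY

Fix: Move ORDER BY to the end, after GROUP BY

Corrected query:
SELECT dept, AVG(salary) AS a FROM employees GROUP BY dept ORDER BY a

Result:
dept        | a     
------------+-------
Finance     | 45925 
Legal       | 128569
Engineering | 148223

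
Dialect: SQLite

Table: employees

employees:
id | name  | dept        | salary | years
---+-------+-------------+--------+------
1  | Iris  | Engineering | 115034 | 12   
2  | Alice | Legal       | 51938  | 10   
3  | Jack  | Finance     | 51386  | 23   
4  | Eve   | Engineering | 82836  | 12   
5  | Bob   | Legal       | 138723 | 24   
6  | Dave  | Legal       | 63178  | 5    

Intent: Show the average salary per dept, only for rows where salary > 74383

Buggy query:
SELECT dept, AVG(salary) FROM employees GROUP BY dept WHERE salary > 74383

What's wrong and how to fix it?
Bug: Row-level WHERE must come before GROUP BY in the clause order

Fix: Place WHERE between FROM and GROUP BY

Corrected query:
SELECT dept, AVG(salary) FROM employees WHERE salary > 74383 GROUP BY dept

Result:
dept        | AVG(salary)
------------+------------
Engineering | 98935      
Legal       | 138723     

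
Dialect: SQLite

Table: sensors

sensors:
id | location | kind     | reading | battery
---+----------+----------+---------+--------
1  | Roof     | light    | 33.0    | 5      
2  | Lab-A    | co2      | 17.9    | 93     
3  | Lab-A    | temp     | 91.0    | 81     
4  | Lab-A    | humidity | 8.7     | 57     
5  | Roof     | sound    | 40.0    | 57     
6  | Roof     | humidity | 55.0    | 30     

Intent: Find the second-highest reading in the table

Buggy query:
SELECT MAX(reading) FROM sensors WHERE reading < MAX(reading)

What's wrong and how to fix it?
Bug: MAX(reading) on the right of the comparison is an aggregate-in-WHERE error

Fix: Compute the overall MAX in a subquery, then take MAX of rows below it

Corrected query:
SELECT MAX(reading) FROM sensors WHERE reading < (SELECT MAX(reading) FROM sensors)

Result:
MAX(reading)
------------
55          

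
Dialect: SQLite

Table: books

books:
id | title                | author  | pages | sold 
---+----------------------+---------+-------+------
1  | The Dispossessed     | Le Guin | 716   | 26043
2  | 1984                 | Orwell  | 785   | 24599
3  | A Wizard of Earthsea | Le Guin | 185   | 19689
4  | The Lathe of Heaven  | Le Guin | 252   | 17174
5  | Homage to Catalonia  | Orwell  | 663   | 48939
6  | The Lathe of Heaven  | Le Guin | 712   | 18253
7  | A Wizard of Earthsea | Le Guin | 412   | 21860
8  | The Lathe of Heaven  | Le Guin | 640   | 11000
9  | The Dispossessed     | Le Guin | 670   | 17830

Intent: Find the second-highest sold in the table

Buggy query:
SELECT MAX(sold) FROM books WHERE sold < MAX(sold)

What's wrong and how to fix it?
Bug: The inner MAX is an aggregate inside WHERE, which is not allowed

Fix: Put the inner MAX in a scalar subquery

Corrected query:
SELECT MAX(sold) FROM books WHERE sold < (SELECT MAX(sold) FROM books)

Result:
MAX(sold)
---------
26043    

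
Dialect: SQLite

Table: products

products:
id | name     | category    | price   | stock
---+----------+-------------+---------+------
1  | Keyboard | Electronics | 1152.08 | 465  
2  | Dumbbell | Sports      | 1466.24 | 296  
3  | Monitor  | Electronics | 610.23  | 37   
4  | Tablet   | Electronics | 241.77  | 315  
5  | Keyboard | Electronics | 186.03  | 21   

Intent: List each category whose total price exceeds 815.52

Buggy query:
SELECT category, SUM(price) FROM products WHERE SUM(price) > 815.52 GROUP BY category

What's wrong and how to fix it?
Bug: WHERE runs before GROUP BY, so aggregates aren't available there

Fix: Move the aggregate condition to a HAVING clause

Corrected query:
SELECT category, SUM(price) FROM products GROUP BY category HAVING SUM(price) > 815.52

Result:
category    | SUM(price)
------------+-----------
Electronics | 2190.11   
Sports      | 1466.24   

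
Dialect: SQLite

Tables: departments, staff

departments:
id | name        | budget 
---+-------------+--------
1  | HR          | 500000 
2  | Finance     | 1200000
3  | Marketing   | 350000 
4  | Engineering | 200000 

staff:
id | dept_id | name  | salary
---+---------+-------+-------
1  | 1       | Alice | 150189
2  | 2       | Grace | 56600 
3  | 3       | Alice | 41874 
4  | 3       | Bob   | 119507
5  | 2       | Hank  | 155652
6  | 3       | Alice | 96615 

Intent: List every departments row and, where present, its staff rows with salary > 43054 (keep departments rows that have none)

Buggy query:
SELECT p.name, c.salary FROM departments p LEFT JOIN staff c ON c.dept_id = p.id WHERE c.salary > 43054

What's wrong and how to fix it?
Bug: A WHERE condition on the right-hand table after LEFT JOIN drops unmatched parents

Fix: Put 'c.salary > 43054' in the JOIN's ON clause instead of WHERE

Corrected query:
SELECT p.name, c.salary FROM departments p LEFT JOIN staff c ON c.dept_id = p.id AND c.salary > 43054

Result:
name        | salary
------------+-------
HR          | 150189
Finance     | 56600 
Finance     | 155652
Marketing   | 96615 
Marketing   | 119507
Engineering | NULL  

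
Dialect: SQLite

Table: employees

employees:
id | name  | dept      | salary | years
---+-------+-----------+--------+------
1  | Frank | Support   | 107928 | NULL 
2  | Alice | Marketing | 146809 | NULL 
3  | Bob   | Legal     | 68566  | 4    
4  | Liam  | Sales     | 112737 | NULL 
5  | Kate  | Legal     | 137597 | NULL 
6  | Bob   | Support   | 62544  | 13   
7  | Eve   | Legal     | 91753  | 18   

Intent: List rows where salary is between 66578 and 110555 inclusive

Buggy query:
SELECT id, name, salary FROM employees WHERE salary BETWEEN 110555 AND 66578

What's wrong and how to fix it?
Bug: BETWEEN expects the lower bound first; with 110555 AND 66578 the range is empty

Fix: Swap the bounds so the smaller value comes first

Corrected query:
SELECT id, name, salary FROM employees WHERE salary BETWEEN 66578 AND 110555

Result:
id | name  | salary
---+-------+-------
1  | Frank | 107928
3  | Bob   | 68566 
7  | Eve   | 91753 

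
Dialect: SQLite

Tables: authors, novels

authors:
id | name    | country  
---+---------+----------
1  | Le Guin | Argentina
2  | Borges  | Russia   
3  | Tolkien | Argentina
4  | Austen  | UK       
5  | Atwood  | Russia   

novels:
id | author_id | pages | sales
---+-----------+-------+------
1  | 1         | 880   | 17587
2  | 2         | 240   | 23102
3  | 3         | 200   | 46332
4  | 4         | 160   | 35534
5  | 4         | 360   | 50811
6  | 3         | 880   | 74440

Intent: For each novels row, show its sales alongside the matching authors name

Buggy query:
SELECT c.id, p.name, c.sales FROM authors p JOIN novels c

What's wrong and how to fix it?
Bug: Missing join condition: each novels row is matched to all authors rows instead of just its own

Fix: Add ON c.author_id = p.id to the JOIN

Corrected query:
SELECT c.id, p.name, c.sales FROM authors p JOIN novels c ON c.author_id = p.id

Result:
id | name    | sales
---+---------+------
1  | Le Guin | 17587
2  | Borges  | 23102
3  | Tolkien | 46332
4  | Austen  | 35534
5  | Austen  | 50811
6  | Tolkien | 74440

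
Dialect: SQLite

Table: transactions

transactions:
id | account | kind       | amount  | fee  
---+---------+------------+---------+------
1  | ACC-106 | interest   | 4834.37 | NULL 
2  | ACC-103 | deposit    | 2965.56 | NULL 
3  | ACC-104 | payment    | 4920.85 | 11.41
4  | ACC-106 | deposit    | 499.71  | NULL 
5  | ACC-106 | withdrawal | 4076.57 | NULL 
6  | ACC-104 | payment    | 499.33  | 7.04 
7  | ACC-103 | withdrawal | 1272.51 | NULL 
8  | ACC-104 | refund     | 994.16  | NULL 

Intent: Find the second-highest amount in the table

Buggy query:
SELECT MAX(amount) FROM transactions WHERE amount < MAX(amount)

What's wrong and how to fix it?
Bug: The inner MAX is an aggregate inside WHERE, which is not allowed

Fix: Compute the overall MAX in a subquery, then take MAX of rows below it

Corrected query:
SELECT MAX(amount) FROM transactions WHERE amount < (SELECT MAX(amount) FROM transactions)

Result:
MAX(amount)
-----------
4834.37    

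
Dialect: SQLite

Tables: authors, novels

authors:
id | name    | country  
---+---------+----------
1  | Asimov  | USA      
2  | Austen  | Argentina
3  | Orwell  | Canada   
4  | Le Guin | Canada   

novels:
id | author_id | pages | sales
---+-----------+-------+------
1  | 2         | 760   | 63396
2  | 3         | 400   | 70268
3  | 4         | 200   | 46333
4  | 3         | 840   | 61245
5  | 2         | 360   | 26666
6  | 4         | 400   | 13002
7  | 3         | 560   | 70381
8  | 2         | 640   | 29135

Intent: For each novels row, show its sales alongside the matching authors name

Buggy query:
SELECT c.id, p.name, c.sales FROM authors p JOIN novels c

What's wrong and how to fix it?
Bug: Missing join condition: each novels row is matched to all authors rows instead of just its own

Fix: Add ON c.author_id = p.id to the JOIN

Corrected query:
SELECT c.id, p.name, c.sales FROM authors p JOIN novels c ON c.author_id = p.id

Result:
id | name    | sales
---+---------+------
1  | Austen  | 63396
2  | Orwell  | 70268
3  | Le Guin | 46333
4  | Orwell  | 61245
5  | Austen  | 26666
6  | Le Guin | 13002
7  | Orwell  | 70381
8  | Austen  | 29135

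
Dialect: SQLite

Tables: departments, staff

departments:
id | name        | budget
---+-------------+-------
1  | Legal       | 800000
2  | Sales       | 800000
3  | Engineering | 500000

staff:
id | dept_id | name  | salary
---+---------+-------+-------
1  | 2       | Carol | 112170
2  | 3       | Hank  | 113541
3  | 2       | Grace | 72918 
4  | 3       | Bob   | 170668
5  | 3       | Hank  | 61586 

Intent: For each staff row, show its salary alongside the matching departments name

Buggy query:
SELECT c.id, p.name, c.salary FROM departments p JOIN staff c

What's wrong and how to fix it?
Bug: Missing join condition: each staff row is matched to all departments rows instead of just its own

Fix: Specify the join condition linking the foreign key to the parent id

Corrected query:
SELECT c.id, p.name, c.salary FROM departments p JOIN staff c ON c.dept_id = p.id

Result:
id | name        | salary
---+-------------+-------
1  | Sales       | 112170
2  | Engineering | 113541
3  | Sales       | 72918 
4  | Engineering | 170668
5  | Engineering | 61586 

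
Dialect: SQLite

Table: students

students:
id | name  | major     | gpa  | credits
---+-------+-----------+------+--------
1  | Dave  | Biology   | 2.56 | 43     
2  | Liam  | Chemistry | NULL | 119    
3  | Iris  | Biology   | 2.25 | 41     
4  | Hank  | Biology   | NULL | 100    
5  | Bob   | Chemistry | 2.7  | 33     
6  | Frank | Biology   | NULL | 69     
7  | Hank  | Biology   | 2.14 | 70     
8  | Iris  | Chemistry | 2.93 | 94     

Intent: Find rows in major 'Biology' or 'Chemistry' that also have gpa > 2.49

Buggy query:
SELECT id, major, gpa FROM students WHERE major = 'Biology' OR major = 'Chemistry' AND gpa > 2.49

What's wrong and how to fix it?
Bug: AND binds tighter than OR, so this parses as major = 'Biology' OR (major = 'Chemistry' AND gpa > 2.49)

Fix: Add parentheses around the OR so the AND applies to both alternatives

Corrected query:
SELECT id, major, gpa FROM students WHERE (major = 'Biology' OR major = 'Chemistry') AND gpa > 2.49

Result:
id | major     | gpa 
---+-----------+-----
1  | Biology   | 2.56
5  | Chemistry | 2.7 
8  | Chemistry | 2.93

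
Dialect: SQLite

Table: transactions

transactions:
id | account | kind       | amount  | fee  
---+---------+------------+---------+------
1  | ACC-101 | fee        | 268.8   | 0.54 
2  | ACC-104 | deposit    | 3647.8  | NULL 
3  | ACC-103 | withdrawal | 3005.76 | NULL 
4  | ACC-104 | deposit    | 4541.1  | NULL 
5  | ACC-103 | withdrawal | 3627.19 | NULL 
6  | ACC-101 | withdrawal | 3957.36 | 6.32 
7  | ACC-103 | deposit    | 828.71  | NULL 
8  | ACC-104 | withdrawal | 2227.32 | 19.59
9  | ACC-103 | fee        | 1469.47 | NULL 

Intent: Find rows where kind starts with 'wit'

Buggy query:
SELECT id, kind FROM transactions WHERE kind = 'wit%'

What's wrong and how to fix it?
Bug: Wildcards only work with LIKE; '=' treats '%' as a literal character

Fix: Use LIKE for wildcard pattern matching

Corrected query:
SELECT id, kind FROM transactions WHERE kind LIKE 'wit%'

Result:
id | kind      
---+-----------
3  | withdrawal
5  | withdrawal
6  | withdrawal
8  | withdrawal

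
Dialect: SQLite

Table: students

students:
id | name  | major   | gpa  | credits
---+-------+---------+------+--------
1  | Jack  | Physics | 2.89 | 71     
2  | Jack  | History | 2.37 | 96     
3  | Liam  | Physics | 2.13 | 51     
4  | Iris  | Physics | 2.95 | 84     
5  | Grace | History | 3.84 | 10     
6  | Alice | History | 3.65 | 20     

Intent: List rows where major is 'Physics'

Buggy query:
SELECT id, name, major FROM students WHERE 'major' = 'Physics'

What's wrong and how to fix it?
Bug: Single quotes denote string literals in SQL; the column name is being compared as a constant string

Fix: Reference the column as major without single quotes

Corrected query:
SELECT id, name, major FROM students WHERE major = 'Physics'

Result:
id | name | major  
---+------+--------
1  | Jack | Physics
3  | Liam | Physics
4  | Iris | Physics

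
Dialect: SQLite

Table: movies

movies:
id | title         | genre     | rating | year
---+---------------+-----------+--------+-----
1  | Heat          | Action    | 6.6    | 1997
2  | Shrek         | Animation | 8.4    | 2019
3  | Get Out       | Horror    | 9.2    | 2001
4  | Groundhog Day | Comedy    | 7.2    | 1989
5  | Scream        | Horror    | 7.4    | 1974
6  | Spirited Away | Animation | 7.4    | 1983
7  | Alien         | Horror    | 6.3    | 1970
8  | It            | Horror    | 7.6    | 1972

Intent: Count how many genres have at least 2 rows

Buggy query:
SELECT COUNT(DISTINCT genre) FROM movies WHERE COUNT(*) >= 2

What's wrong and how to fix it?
Bug: COUNT(*) cannot appear in WHERE; the per-group count doesn't exist yet

Fix: Group first with HAVING COUNT(*) >= 2, then COUNT the resulting groups

Corrected query:
SELECT COUNT(*) FROM (SELECT genre FROM movies GROUP BY genre HAVING COUNT(*) >= 2)

Result:
COUNT(*)
--------
2       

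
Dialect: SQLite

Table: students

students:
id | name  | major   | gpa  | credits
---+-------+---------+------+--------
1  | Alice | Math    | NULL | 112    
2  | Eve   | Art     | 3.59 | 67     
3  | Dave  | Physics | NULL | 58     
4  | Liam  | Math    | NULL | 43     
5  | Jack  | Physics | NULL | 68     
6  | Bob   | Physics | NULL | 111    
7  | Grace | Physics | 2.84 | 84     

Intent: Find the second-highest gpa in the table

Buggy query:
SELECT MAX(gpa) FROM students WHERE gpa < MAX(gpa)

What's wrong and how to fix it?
Bug: The inner MAX is an aggregate inside WHERE, which is not allowed

Fix: Compute the overall MAX in a subquery, then take MAX of rows below it

Corrected query:
SELECT MAX(gpa) FROM students WHERE gpa < (SELECT MAX(gpa) FROM students)

Result:
MAX(gpa)
--------
2.84    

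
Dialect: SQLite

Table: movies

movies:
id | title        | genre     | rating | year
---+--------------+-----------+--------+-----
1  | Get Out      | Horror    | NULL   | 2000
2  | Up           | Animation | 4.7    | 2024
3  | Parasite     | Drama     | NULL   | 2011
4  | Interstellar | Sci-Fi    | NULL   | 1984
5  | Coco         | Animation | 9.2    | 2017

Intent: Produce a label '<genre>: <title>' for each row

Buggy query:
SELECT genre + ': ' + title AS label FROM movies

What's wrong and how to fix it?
Bug: SQLite uses || for string concatenation; + coerces text to numbers (yielding 0)

Fix: Replace + with || to concatenate text

Corrected query:
SELECT genre || ': ' || title AS label FROM movies

Result:
label               
--------------------
Horror: Get Out     
Animation: Up       
Drama: Parasite     
Sci-Fi: Interstellar
Animation: Coco     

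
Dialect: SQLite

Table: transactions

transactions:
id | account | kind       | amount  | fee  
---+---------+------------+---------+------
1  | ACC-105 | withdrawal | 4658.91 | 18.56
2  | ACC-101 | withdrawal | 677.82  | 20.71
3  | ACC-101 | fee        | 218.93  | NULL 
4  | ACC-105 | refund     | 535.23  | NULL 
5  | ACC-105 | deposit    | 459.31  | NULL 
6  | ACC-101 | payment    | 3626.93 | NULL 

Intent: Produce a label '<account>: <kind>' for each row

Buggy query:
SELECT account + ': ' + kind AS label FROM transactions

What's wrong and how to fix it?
Bug: SQLite uses || for string concatenation; + coerces text to numbers (yielding 0)

Fix: Replace + with || to concatenate text

Corrected query:
SELECT account || ': ' || kind AS label FROM transactions

Result:
label              
-------------------
ACC-105: withdrawal
ACC-101: withdrawal
ACC-101: fee       
ACC-105: refund    
ACC-105: deposit   
ACC-101: payment   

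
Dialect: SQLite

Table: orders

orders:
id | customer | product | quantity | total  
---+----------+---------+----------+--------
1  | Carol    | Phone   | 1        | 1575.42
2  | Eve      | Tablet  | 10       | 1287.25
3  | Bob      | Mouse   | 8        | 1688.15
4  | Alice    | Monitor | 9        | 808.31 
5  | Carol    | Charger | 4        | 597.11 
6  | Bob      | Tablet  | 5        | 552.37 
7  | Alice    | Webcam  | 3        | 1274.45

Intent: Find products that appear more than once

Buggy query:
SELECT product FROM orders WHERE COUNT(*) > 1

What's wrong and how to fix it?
Bug: COUNT(*) is an aggregate and cannot be used in WHERE

Fix: Group first, then use HAVING for the count condition

Corrected query:
SELECT product FROM orders GROUP BY product HAVING COUNT(*) > 1

Result:
product
-------
Tablet 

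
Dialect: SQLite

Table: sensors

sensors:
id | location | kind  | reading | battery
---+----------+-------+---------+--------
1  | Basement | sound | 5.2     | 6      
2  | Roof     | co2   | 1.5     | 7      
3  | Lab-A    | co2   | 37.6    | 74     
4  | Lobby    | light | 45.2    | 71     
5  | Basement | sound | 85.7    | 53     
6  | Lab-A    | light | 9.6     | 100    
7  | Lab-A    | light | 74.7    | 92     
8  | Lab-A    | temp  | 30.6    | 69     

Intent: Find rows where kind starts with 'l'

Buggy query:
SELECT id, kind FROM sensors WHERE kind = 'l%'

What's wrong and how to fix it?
Bug: Wildcards only work with LIKE; '=' treats '%' as a literal character

Fix: Replace '=' with LIKE so 'l%' is treated as a pattern

Corrected query:
SELECT id, kind FROM sensors WHERE kind LIKE 'l%'

Result:
id | kind 
---+------
4  | light
6  | light
7  | light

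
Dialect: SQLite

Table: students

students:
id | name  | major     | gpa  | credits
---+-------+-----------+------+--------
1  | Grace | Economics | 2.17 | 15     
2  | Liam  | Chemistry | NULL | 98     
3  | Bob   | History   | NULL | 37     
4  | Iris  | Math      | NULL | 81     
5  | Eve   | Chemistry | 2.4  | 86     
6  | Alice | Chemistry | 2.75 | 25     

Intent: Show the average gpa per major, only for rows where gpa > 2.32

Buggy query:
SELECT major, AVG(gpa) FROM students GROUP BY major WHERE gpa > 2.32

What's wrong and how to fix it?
Bug: WHERE cannot follow GROUP BY

Fix: Move the WHERE clause before GROUP BY

Corrected query:
SELECT major, AVG(gpa) FROM students WHERE gpa > 2.32 GROUP BY major

Result:
major     | AVG(gpa)
----------+---------
Chemistry | 2.575   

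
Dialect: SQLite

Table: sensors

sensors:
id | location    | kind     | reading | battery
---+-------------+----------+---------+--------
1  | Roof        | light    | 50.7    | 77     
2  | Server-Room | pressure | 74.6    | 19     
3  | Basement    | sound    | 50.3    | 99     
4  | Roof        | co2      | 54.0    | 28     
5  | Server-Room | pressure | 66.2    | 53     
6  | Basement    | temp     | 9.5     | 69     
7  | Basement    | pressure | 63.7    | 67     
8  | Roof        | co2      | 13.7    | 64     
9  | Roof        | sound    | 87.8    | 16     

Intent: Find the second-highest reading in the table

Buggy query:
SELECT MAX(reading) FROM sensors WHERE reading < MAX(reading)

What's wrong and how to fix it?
Bug: MAX(reading) on the right of the comparison is an aggregate-in-WHERE error

Fix: Put the inner MAX in a scalar subquery

Corrected query:
SELECT MAX(reading) FROM sensors WHERE reading < (SELECT MAX(reading) FROM sensors)

Result:
MAX(reading)
------------
74.6        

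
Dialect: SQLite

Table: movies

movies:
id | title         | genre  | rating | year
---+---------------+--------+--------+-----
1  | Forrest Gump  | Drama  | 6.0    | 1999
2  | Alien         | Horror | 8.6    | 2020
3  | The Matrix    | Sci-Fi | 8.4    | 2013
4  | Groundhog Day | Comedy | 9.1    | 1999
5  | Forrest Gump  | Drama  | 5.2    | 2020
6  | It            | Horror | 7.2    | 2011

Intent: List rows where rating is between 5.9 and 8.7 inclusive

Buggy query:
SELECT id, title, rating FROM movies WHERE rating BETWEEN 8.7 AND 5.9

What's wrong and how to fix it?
Bug: The bounds are reversed; BETWEEN a AND b requires a <= b to match anything

Fix: Swap the bounds so the smaller value comes first

Corrected query:
SELECT id, title, rating FROM movies WHERE rating BETWEEN 5.9 AND 8.7

Result:
id | title        | rating
---+--------------+-------
1  | Forrest Gump | 6     
2  | Alien        | 8.6   
3  | The Matrix   | 8.4   
6  | It           | 7.2   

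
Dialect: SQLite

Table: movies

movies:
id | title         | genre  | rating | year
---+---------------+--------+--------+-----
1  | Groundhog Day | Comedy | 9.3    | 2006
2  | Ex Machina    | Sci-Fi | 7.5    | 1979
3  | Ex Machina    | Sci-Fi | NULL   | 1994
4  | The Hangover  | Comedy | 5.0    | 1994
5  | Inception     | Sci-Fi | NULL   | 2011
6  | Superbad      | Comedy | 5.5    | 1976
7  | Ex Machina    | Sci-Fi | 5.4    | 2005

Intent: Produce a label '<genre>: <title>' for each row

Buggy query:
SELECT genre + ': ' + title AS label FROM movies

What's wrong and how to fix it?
Bug: SQLite uses || for string concatenation; + coerces text to numbers (yielding 0)

Fix: Use the || operator for string concatenation

Corrected query:
SELECT genre || ': ' || title AS label FROM movies

Result:
label                
---------------------
Comedy: Groundhog Day
Sci-Fi: Ex Machina   
Sci-Fi: Ex Machina   
Comedy: The Hangover 
Sci-Fi: Inception    
Comedy: Superbad     
Sci-Fi: Ex Machina   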